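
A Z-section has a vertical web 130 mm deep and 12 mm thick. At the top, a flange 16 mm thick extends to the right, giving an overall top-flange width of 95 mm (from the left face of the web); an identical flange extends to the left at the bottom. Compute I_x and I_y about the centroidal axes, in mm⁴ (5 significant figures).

I_x ≈ 1.0883 × 10⁷ mm⁴, I_y ≈ 7.5361 × 10⁶ mm⁴

Decompose the section into non-overlapping parts with the origin at the bottom-left of its bounding rectangle.
Web: 12 × 130, A = 1 560 mm², y = 65 mm, Ī = 2 197 000 mm⁴.
Top flange (beyond web): 83 × 16, A = 1 328 mm², y = 122 mm, Ī = 28330.67 mm⁴.
Bottom flange (beyond web): 83 × 16, A = 1 328 mm², y = 8 mm, Ī = 28330.67 mm⁴.
Centroid: ȳ = ΣA·y / ΣA = 65 mm.
Transfer each piece to the centroidal x-axis using Ī + A·d² with d = y − 65:
  web: d = 0 mm → contributes +2 197 000 mm⁴
  top flange (beyond web): d = 57 mm → contributes +4 343 003 mm⁴
  bottom flange (beyond web): d = -57 mm → contributes +4 343 003 mm⁴
Total I = 10 883 005 mm⁴.
For the y-axis: x̄ = 89 mm.
Repeating about the centroidal y-axis gives I_y = 7 536 085 mm⁴.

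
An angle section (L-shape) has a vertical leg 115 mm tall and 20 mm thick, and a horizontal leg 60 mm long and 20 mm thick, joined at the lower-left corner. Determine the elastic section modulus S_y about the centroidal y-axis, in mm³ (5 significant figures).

S_y ≈ 1.6980 × 10⁴ mm³

Split into non-overlapping primitives; take the origin at the lower-left of the bounding box.
Vertical leg: 20 × 115, A = 2 300 mm², x = 10 mm, Ī = 76666.67 mm⁴.
Horizontal leg (remainder): 40 × 20, A = 800 mm², x = 40 mm, Ī = 106666.7 mm⁴.
Centroid: x̄ = ΣA·x / ΣA = 17.74194 mm.
Transfer each piece to the centroidal y-axis using Ī + A·d² with d = x − 17.74194:
  vertical leg: d = -7.741935 mm → contributes +214523.1 mm⁴
  horizontal leg (remainder): d = 22.25806 mm → contributes +503003.8 mm⁴
Total I = 717526.9 mm⁴.
Extreme fibre distance c = 42.25806 mm; S = I/c = 16979.64 mm³.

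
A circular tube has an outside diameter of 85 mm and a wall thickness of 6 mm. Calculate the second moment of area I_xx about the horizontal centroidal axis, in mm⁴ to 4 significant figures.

Treat the section as a set of non-overlapping primitives; coordinates are from the bounding-box lower-left.
Outer circle: ⌀85, A = 5674.5 mm², y = 42.5 mm, Ī = 2 562 392 mm⁴.
Bore (subtracted): ⌀73, A = 4185.39 mm², y = 42.5 mm, Ī = 1 393 995 mm⁴.
By symmetry the centroid is at mid-height, ȳ = 42.5 mm.
All pieces are centred on the horizontal centroidal axis, so I = ΣĪ (holes subtracted) = 1 168 397 mm⁴.

I_xx ≈ 1.168 × 10⁶ mm⁴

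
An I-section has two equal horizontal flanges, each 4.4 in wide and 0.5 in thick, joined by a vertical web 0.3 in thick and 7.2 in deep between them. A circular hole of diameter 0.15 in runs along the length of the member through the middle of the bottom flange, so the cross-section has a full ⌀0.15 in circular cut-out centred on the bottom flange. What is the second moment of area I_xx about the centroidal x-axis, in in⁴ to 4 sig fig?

I_xx ≈ 74.38 in⁴

Decompose the section into non-overlapping parts with the origin at the bottom-left of its bounding rectangle.
Bottom flange: 4.4 × 0.5, A = 2.2 in², y = 0.25 in, Ī = 0.0458333 in⁴.
Web: 0.3 × 7.2, A = 2.16 in², y = 4.1 in, Ī = 9.3312 in⁴.
Top flange: 4.4 × 0.5, A = 2.2 in², y = 7.95 in, Ī = 0.0458333 in⁴.
Hole (subtracted): ⌀0.15, A = 0.0176715 in², y = 0.25 in, Ī = 0.0000248505 in⁴.
Centroid: ȳ = ΣA·y / ΣA = 4.1104 in.
Transfer each piece to the centroidal x-axis using Ī + A·d² with d = y − 4.1104:
  bottom flange: d = -3.8604 in → contributes +32.8317 in⁴
  web: d = -0.0103992 in → contributes +9.33143 in⁴
  top flange: d = 3.8396 in → contributes +32.4794 in⁴
  hole: d = -3.8604 in → contributes −0.263377 in⁴
Total I = 74.3792 in⁴.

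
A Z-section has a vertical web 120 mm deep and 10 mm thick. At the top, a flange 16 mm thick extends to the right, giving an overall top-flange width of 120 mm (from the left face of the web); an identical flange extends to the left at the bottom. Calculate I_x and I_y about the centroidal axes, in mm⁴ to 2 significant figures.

I_x ≈ 1.1 × 10⁷ mm⁴, I_y ≈ 1.6 × 10⁷ mm⁴

Split into non-overlapping primitives; take the origin at the lower-left of the bounding box.
Web: 10 × 120, A = 1 200 mm², y = 60 mm, Ī = 1 440 000 mm⁴.
Top flange (beyond web): 110 × 16, A = 1 760 mm², y = 112 mm, Ī = 37 547 mm⁴.
Bottom flange (beyond web): 110 × 16, A = 1 760 mm², y = 8 mm, Ī = 37 547 mm⁴.
Centroid: ȳ = ΣA·y / ΣA = 60 mm.
Transfer each piece to the centroidal x-axis using Ī + A·d² with d = y − 60:
  web: d = 0 mm → contributes +1 440 000 mm⁴
  top flange (beyond web): d = 52 mm → contributes +4 796 587 mm⁴
  bottom flange (beyond web): d = -52 mm → contributes +4 796 587 mm⁴
Total I = 11 033 173 mm⁴.
For the y-axis: x̄ = 115 mm.
Repeating about the centroidal y-axis gives I_y = 16 231 333 mm⁴.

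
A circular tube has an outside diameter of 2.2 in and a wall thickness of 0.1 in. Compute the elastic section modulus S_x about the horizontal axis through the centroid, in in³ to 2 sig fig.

Break the section into simple shapes (no overlaps), measuring from the bottom-left corner of the bounding box.
Outer circle: ⌀2.2, A = 3.801 in², y = 1.1 in, Ī = 1.15 in⁴.
Bore (subtracted): ⌀2, A = 3.142 in², y = 1.1 in, Ī = 0.7854 in⁴.
By symmetry the centroid is at mid-height, ȳ = 1.1 in.
All pieces are centred on the horizontal axis through the centroid, so I = ΣĪ (holes subtracted) = 0.3645 in⁴.
Extreme fibre distance c = 1.1 in; S = I/c = 0.3314 in³.

S_x ≈ 0.33 in³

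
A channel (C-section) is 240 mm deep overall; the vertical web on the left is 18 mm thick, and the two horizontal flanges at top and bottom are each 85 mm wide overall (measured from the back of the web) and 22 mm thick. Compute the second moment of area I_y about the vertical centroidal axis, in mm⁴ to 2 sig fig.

Split into non-overlapping primitives; take the origin at the lower-left of the bounding box.
Web: 18 × 240, A = 4 320 mm², x = 9 mm, Ī = 116 640 mm⁴.
Top flange (beyond web): 67 × 22, A = 1 474 mm², x = 51.5 mm, Ī = 551 399 mm⁴.
Bottom flange (beyond web): 67 × 22, A = 1 474 mm², x = 51.5 mm, Ī = 551 399 mm⁴.
Centroid: x̄ = ΣA·x / ΣA = 26.24 mm.
Transfer each piece to the vertical centroidal axis using Ī + A·d² with d = x − 26.24:
  web: d = -17.24 mm → contributes +1 400 409 mm⁴
  top flange (beyond web): d = 25.26 mm → contributes +1 492 016 mm⁴
  bottom flange (beyond web): d = 25.26 mm → contributes +1 492 016 mm⁴
Total I = 4 384 441 mm⁴.

I_y ≈ 4.4 × 10⁶ mm⁴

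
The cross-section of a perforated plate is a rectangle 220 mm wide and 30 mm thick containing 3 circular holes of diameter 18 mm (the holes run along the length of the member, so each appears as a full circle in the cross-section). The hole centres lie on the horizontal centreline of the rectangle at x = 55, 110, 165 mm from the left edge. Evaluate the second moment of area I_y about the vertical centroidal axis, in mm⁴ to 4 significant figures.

Split into non-overlapping primitives; take the origin at the lower-left of the bounding box.
Plate: 220 × 30, A = 6 600 mm², x = 110 mm, Ī = 26 620 000 mm⁴.
Hole 1 (subtracted): ⌀18, A = 254.469 mm², x = 55 mm, Ī = 5 153 mm⁴.
Hole 2 (subtracted): ⌀18, A = 254.469 mm², x = 110 mm, Ī = 5 153 mm⁴.
Hole 3 (subtracted): ⌀18, A = 254.469 mm², x = 165 mm, Ī = 5 153 mm⁴.
By symmetry the centroid is at mid-width, x̄ = 110 mm.
Transfer each piece to the vertical centroidal axis using Ī + A·d² with d = x − 110:
  plate: d = 0 mm → contributes +26 620 000 mm⁴
  hole 1: d = -55 mm → contributes −774 922 mm⁴
  hole 2: d = 0 mm → contributes −5 153 mm⁴
  hole 3: d = 55 mm → contributes −774 922 mm⁴
Total I = 25 065 004 mm⁴.

I_y ≈ 2.507 × 10⁷ mm⁴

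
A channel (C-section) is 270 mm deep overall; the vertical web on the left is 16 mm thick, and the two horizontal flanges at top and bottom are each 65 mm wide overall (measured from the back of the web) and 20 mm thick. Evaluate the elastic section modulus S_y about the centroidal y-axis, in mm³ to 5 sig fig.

Break the section into simple shapes (no overlaps), measuring from the bottom-left corner of the bounding box.
Web: 16 × 270, A = 4 320 mm², x = 8 mm, Ī = 92 160 mm⁴.
Top flange (beyond web): 49 × 20, A = 980 mm², x = 40.5 mm, Ī = 196081.7 mm⁴.
Bottom flange (beyond web): 49 × 20, A = 980 mm², x = 40.5 mm, Ī = 196081.7 mm⁴.
Centroid: x̄ = ΣA·x / ΣA = 18.14331 mm.
Transfer each piece to the centroidal y-axis using Ī + A·d² with d = x − 18.14331:
  web: d = -10.14331 mm → contributes +536630.9 mm⁴
  top flange (beyond web): d = 22.35669 mm → contributes +685906.7 mm⁴
  bottom flange (beyond web): d = 22.35669 mm → contributes +685906.7 mm⁴
Total I = 1 908 444 mm⁴.
Extreme fibre distance c = 46.85669 mm; S = I/c = 40729.39 mm³.

S_y ≈ 4.0729 × 10⁴ mm³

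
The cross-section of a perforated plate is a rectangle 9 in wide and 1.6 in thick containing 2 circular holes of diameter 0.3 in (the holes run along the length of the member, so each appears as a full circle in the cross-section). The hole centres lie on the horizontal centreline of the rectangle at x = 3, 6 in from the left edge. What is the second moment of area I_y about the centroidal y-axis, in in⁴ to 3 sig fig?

I_y ≈ 96.9 in⁴

Treat the section as a set of non-overlapping primitives; coordinates are from the bounding-box lower-left.
Plate: 9 × 1.6, A = 14.4 in², x = 4.5 in, Ī = 97.2 in⁴.
Hole 1 (subtracted): ⌀0.3, A = 0.070686 in², x = 3 in, Ī = 0.00039761 in⁴.
Hole 2 (subtracted): ⌀0.3, A = 0.070686 in², x = 6 in, Ī = 0.00039761 in⁴.
By symmetry the centroid is at mid-width, x̄ = 4.5 in.
Transfer each piece to the centroidal y-axis using Ī + A·d² with d = x − 4.5:
  plate: d = 0 in → contributes +97.2 in⁴
  hole 1: d = -1.5 in → contributes −0.15944 in⁴
  hole 2: d = 1.5 in → contributes −0.15944 in⁴
Total I = 96.881 in⁴.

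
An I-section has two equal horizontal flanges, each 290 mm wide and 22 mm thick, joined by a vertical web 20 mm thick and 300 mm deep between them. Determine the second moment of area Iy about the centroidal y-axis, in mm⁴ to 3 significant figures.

Iy ≈ 8.96 × 10⁷ mm⁴

Decompose the section into non-overlapping parts with the origin at the bottom-left of its bounding rectangle.
Bottom flange: 290 × 22, A = 6 380 mm², x = 145 mm, Ī = 44 713 167 mm⁴.
Web: 20 × 300, A = 6 000 mm², x = 145 mm, Ī = 200 000 mm⁴.
Top flange: 290 × 22, A = 6 380 mm², x = 145 mm, Ī = 44 713 167 mm⁴.
By symmetry the centroid is at mid-width, x̄ = 145 mm.
All pieces are centred on the centroidal y-axis, so I = ΣĪ = 89 626 333 mm⁴.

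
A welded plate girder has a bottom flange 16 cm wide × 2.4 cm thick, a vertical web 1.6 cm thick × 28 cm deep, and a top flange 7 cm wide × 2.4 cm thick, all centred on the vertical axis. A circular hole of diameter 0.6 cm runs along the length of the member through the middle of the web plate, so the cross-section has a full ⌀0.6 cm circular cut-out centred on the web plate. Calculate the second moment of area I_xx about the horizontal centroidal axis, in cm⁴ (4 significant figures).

Split into non-overlapping primitives; take the origin at the lower-left of the bounding box.
Bottom plate: 16 × 2.4, A = 38.4 cm², y = 1.2 cm, Ī = 18.432 cm⁴.
Web plate: 1.6 × 28, A = 44.8 cm², y = 16.4 cm, Ī = 2926.93 cm⁴.
Top plate: 7 × 2.4, A = 16.8 cm², y = 31.6 cm, Ī = 8.064 cm⁴.
Hole (subtracted): ⌀0.6, A = 0.282743 cm², y = 16.4 cm, Ī = 0.00636173 cm⁴.
Centroid: ȳ = ΣA·y / ΣA = 13.1075 cm.
Transfer each piece to the horizontal centroidal axis using Ī + A·d² with d = y − 13.1075:
  bottom plate: d = -11.9075 cm → contributes +5463.1 cm⁴
  web plate: d = 3.29251 cm → contributes +3412.59 cm⁴
  top plate: d = 18.4925 cm → contributes +5753.21 cm⁴
  hole: d = 3.29251 cm → contributes −3.07147 cm⁴
Total I = 14625.8 cm⁴.

I_xx ≈ 1.463 × 10⁴ cm⁴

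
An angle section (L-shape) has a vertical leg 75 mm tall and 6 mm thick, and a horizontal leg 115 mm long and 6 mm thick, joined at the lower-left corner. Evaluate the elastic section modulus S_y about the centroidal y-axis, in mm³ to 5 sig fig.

Split into non-overlapping primitives; take the origin at the lower-left of the bounding box.
Vertical leg: 6 × 75, A = 450 mm², x = 3 mm, Ī = 1 350 mm⁴.
Horizontal leg (remainder): 109 × 6, A = 654 mm², x = 60.5 mm, Ī = 647514.5 mm⁴.
Centroid: x̄ = ΣA·x / ΣA = 37.0625 mm.
Transfer each piece to the centroidal y-axis using Ī + A·d² with d = x − 37.0625:
  vertical leg: d = -34.0625 mm → contributes +523464.3 mm⁴
  horizontal leg (remainder): d = 23.4375 mm → contributes +1 006 767 mm⁴
Total I = 1 530 232 mm⁴.
Extreme fibre distance c = 77.9375 mm; S = I/c = 19634.09 mm³.

S_y ≈ 1.9634 × 10⁴ mm³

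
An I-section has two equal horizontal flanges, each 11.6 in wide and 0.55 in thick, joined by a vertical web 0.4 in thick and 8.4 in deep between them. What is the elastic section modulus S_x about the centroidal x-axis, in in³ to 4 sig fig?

Treat the section as a set of non-overlapping primitives; coordinates are from the bounding-box lower-left.
Bottom flange: 11.6 × 0.55, A = 6.38 in², y = 0.275 in, Ī = 0.160829 in⁴.
Web: 0.4 × 8.4, A = 3.36 in², y = 4.75 in, Ī = 19.7568 in⁴.
Top flange: 11.6 × 0.55, A = 6.38 in², y = 9.225 in, Ī = 0.160829 in⁴.
By symmetry the centroid is at mid-height, ȳ = 4.75 in.
Transfer each piece to the centroidal x-axis using Ī + A·d² with d = y − 4.75:
  bottom flange: d = -4.475 in → contributes +127.924 in⁴
  web: d = 0 in → contributes +19.7568 in⁴
  top flange: d = 4.475 in → contributes +127.924 in⁴
Total I = 275.605 in⁴.
Extreme fibre distance c = 4.75 in; S = I/c = 58.0222 in³.

S_x ≈ 58.02 in³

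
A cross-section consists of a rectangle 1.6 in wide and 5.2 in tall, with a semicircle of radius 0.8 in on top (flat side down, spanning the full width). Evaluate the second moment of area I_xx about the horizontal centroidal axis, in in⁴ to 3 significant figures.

Decompose the section into non-overlapping parts with the origin at the bottom-left of its bounding rectangle.
Rectangular body: 1.6 × 5.2, A = 8.32 in², y = 2.6 in, Ī = 18.748 in⁴.
Semicircular cap: semicircle r = 0.8, A = 1.0053 in², y = 5.5395 in, Ī = 0.044956 in⁴.
Centroid: ȳ = ΣA·y / ΣA = 2.9169 in.
Transfer each piece to the horizontal centroidal axis using Ī + A·d² with d = y − 2.9169:
  rectangular body: d = -0.31689 in → contributes +19.583 in⁴
  semicircular cap: d = 2.6226 in → contributes +6.9597 in⁴
Total I = 26.543 in⁴.

I_xx ≈ 26.5 in⁴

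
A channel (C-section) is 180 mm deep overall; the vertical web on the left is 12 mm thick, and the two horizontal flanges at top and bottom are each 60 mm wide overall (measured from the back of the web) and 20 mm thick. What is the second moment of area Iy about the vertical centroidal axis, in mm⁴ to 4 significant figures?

Decompose the section into non-overlapping parts with the origin at the bottom-left of its bounding rectangle.
Web: 12 × 180, A = 2 160 mm², x = 6 mm, Ī = 25 920 mm⁴.
Top flange (beyond web): 48 × 20, A = 960 mm², x = 36 mm, Ī = 184 320 mm⁴.
Bottom flange (beyond web): 48 × 20, A = 960 mm², x = 36 mm, Ī = 184 320 mm⁴.
Centroid: x̄ = ΣA·x / ΣA = 20.1176 mm.
Transfer each piece to the vertical centroidal axis using Ī + A·d² with d = x − 20.1176:
  web: d = -14.1176 mm → contributes +456 425 mm⁴
  top flange (beyond web): d = 15.8824 mm → contributes +426 479 mm⁴
  bottom flange (beyond web): d = 15.8824 mm → contributes +426 479 mm⁴
Total I = 1 309 384 mm⁴.

Iy ≈ 1.309 × 10⁶ mm⁴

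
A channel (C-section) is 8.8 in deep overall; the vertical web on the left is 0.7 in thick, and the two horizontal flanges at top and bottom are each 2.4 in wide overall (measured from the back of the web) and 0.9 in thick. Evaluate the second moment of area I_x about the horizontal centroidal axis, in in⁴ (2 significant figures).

Break the section into simple shapes (no overlaps), measuring from the bottom-left corner of the bounding box.
Web: 0.7 × 8.8, A = 6.16 in², y = 4.4 in, Ī = 39.75 in⁴.
Top flange (beyond web): 1.7 × 0.9, A = 1.53 in², y = 8.35 in, Ī = 0.1033 in⁴.
Bottom flange (beyond web): 1.7 × 0.9, A = 1.53 in², y = 0.45 in, Ī = 0.1033 in⁴.
By symmetry the centroid is at mid-height, ȳ = 4.4 in.
Transfer each piece to the horizontal centroidal axis using Ī + A·d² with d = y − 4.4:
  web: d = 0 in → contributes +39.75 in⁴
  top flange (beyond web): d = 3.95 in → contributes +23.98 in⁴
  bottom flange (beyond web): d = -3.95 in → contributes +23.98 in⁴
Total I = 87.7 in⁴.

I_x ≈ 88 in⁴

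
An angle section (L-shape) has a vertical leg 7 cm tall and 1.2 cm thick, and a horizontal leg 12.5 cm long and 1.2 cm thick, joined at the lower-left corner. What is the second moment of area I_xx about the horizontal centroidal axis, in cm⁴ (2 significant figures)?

Split into non-overlapping primitives; take the origin at the lower-left of the bounding box.
Vertical leg: 1.2 × 7, A = 8.4 cm², y = 3.5 cm, Ī = 34.3 cm⁴.
Horizontal leg (remainder): 11.3 × 1.2, A = 13.56 cm², y = 0.6 cm, Ī = 1.627 cm⁴.
Centroid: ȳ = ΣA·y / ΣA = 1.709 cm.
Transfer each piece to the horizontal centroidal axis using Ī + A·d² with d = y − 1.709:
  vertical leg: d = 1.791 cm → contributes +61.24 cm⁴
  horizontal leg (remainder): d = -1.109 cm → contributes +18.31 cm⁴
Total I = 79.55 cm⁴.

I_xx ≈ 80 cm⁴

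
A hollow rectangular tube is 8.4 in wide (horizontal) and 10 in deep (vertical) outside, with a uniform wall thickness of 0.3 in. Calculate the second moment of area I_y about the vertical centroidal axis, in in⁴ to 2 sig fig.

Decompose the section into non-overlapping parts with the origin at the bottom-left of its bounding rectangle.
Outer rectangle: 8.4 × 10, A = 84 in², x = 4.2 in, Ī = 493.9 in⁴.
Inner void (subtracted): 7.8 × 9.4, A = 73.32 in², x = 4.2 in, Ī = 371.7 in⁴.
By symmetry the centroid is at mid-width, x̄ = 4.2 in.
All pieces are centred on the vertical centroidal axis, so I = ΣĪ (holes subtracted) = 122.2 in⁴.

I_y ≈ 120 in⁴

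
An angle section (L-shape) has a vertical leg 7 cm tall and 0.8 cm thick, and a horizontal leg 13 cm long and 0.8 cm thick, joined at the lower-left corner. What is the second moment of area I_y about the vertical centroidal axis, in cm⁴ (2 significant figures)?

Split into non-overlapping primitives; take the origin at the lower-left of the bounding box.
Vertical leg: 0.8 × 7, A = 5.6 cm², x = 0.4 cm, Ī = 0.2987 cm⁴.
Horizontal leg (remainder): 12.2 × 0.8, A = 9.76 cm², x = 6.9 cm, Ī = 121.1 cm⁴.
Centroid: x̄ = ΣA·x / ΣA = 4.53 cm.
Transfer each piece to the vertical centroidal axis using Ī + A·d² with d = x − 4.53:
  vertical leg: d = -4.13 cm → contributes +95.83 cm⁴
  horizontal leg (remainder): d = 2.37 cm → contributes +175.9 cm⁴
Total I = 271.7 cm⁴.

I_y ≈ 270 cm⁴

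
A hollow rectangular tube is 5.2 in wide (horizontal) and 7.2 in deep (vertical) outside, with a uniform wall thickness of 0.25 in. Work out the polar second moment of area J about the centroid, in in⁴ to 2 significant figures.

Treat the section as a set of non-overlapping primitives; coordinates are from the bounding-box lower-left.
Outer rectangle: 5.2 × 7.2, A = 37.44 in², y = 3.6 in, Ī = 161.7 in⁴.
Inner void (subtracted): 4.7 × 6.7, A = 31.49 in², y = 3.6 in, Ī = 117.8 in⁴.
By symmetry the centroid is at mid-height, ȳ = 3.6 in.
All pieces are centred on the centroidal x-axis, so I = ΣĪ (holes subtracted) = 43.94 in⁴.
Repeating about the centroidal y-axis gives I_y = 26.4 in⁴.
Polar second moment: J = I_x + I_y = 70.34 in⁴.

J ≈ 70 in⁴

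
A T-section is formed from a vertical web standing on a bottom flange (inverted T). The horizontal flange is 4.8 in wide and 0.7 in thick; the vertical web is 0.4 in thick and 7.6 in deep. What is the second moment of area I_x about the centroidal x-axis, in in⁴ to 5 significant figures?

Decompose the section into non-overlapping parts with the origin at the bottom-left of its bounding rectangle.
Flange: 4.8 × 0.7, A = 3.36 in², y = 0.35 in, Ī = 0.1372 in⁴.
Web: 0.4 × 7.6, A = 3.04 in², y = 4.5 in, Ī = 14.63253 in⁴.
Centroid: ȳ = ΣA·y / ΣA = 2.32125 in.
Transfer each piece to the centroidal x-axis using Ī + A·d² with d = y − 2.32125:
  flange: d = -1.97125 in → contributes +13.19358 in⁴
  web: d = 2.17875 in → contributes +29.06327 in⁴
Total I = 42.25684 in⁴.

I_x ≈ 42.257 in⁴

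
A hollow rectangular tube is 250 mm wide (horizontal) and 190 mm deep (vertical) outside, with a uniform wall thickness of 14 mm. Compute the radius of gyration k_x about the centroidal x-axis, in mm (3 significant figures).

k_x ≈ 74.6 mm

Decompose the section into non-overlapping parts with the origin at the bottom-left of its bounding rectangle.
Outer rectangle: 250 × 190, A = 47 500 mm², y = 95 mm, Ī = 142 895 833 mm⁴.
Inner void (subtracted): 222 × 162, A = 35 964 mm², y = 95 mm, Ī = 78 653 268 mm⁴.
By symmetry the centroid is at mid-height, ȳ = 95 mm.
All pieces are centred on the centroidal x-axis, so I = ΣĪ (holes subtracted) = 64 242 565 mm⁴.
Radius of gyration: k = √(I/A) = √(64 242 565 / 11 536) = 74.625 mm.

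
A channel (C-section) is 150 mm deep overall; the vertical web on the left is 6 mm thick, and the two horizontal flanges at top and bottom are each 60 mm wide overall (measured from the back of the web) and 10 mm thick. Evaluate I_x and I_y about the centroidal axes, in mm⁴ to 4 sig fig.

I_x ≈ 6.989 × 10⁶ mm⁴, I_y ≈ 7.070 × 10⁵ mm⁴

Treat the section as a set of non-overlapping primitives; coordinates are from the bounding-box lower-left.
Web: 6 × 150, A = 900 mm², y = 75 mm, Ī = 1 687 500 mm⁴.
Top flange (beyond web): 54 × 10, A = 540 mm², y = 145 mm, Ī = 4 500 mm⁴.
Bottom flange (beyond web): 54 × 10, A = 540 mm², y = 5 mm, Ī = 4 500 mm⁴.
By symmetry the centroid is at mid-height, ȳ = 75 mm.
Transfer each piece to the centroidal x-axis using Ī + A·d² with d = y − 75:
  web: d = 0 mm → contributes +1 687 500 mm⁴
  top flange (beyond web): d = 70 mm → contributes +2 650 500 mm⁴
  bottom flange (beyond web): d = -70 mm → contributes +2 650 500 mm⁴
Total I = 6 988 500 mm⁴.
For the y-axis: x̄ = 19.3636 mm.
Repeating about the centroidal y-axis gives I_y = 706 958 mm⁴.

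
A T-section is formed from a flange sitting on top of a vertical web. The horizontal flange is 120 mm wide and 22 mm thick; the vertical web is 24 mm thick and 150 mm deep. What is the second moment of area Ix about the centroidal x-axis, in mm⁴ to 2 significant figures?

Split into non-overlapping primitives; take the origin at the lower-left of the bounding box.
Flange: 120 × 22, A = 2 640 mm², y = 161 mm, Ī = 106 480 mm⁴.
Web: 24 × 150, A = 3 600 mm², y = 75 mm, Ī = 6 750 000 mm⁴.
Centroid: ȳ = ΣA·y / ΣA = 111.4 mm.
Transfer each piece to the centroidal x-axis using Ī + A·d² with d = y − 111.4:
  flange: d = 49.62 mm → contributes +6 605 332 mm⁴
  web: d = -36.38 mm → contributes +11 515 825 mm⁴
Total I = 18 121 157 mm⁴.

Ix ≈ 1.8 × 10⁷ mm⁴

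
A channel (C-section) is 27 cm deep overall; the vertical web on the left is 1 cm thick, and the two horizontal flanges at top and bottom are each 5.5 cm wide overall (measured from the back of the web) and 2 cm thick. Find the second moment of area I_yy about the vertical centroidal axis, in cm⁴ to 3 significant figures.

Decompose the section into non-overlapping parts with the origin at the bottom-left of its bounding rectangle.
Web: 1 × 27, A = 27 cm², x = 0.5 cm, Ī = 2.25 cm⁴.
Top flange (beyond web): 4.5 × 2, A = 9 cm², x = 3.25 cm, Ī = 15.188 cm⁴.
Bottom flange (beyond web): 4.5 × 2, A = 9 cm², x = 3.25 cm, Ī = 15.188 cm⁴.
Centroid: x̄ = ΣA·x / ΣA = 1.6 cm.
Transfer each piece to the vertical centroidal axis using Ī + A·d² with d = x − 1.6:
  web: d = -1.1 cm → contributes +34.92 cm⁴
  top flange (beyond web): d = 1.65 cm → contributes +39.69 cm⁴
  bottom flange (beyond web): d = 1.65 cm → contributes +39.69 cm⁴
Total I = 114.3 cm⁴.

I_yy ≈ 114 cm⁴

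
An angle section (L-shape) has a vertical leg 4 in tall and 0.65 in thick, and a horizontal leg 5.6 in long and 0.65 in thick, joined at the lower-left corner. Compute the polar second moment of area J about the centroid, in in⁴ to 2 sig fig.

J ≈ 26 in⁴

Break the section into simple shapes (no overlaps), measuring from the bottom-left corner of the bounding box.
Vertical leg: 0.65 × 4, A = 2.6 in², y = 2 in, Ī = 3.467 in⁴.
Horizontal leg (remainder): 4.95 × 0.65, A = 3.218 in², y = 0.325 in, Ī = 0.1133 in⁴.
Centroid: ȳ = ΣA·y / ΣA = 1.074 in.
Transfer each piece to the centroidal x-axis using Ī + A·d² with d = y − 1.074:
  vertical leg: d = 0.9264 in → contributes +5.698 in⁴
  horizontal leg (remainder): d = -0.7486 in → contributes +1.916 in⁴
Total I = 7.614 in⁴.
For the y-axis: x̄ = 1.874 in.
Repeating about the centroidal y-axis gives I_y = 17.94 in⁴.
Polar second moment: J = I_x + I_y = 25.55 in⁴.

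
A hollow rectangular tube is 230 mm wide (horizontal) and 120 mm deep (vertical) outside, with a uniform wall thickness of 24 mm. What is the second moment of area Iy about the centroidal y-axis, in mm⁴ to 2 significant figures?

Decompose the section into non-overlapping parts with the origin at the bottom-left of its bounding rectangle.
Outer rectangle: 230 × 120, A = 27 600 mm², x = 115 mm, Ī = 121 670 000 mm⁴.
Inner void (subtracted): 182 × 72, A = 13 104 mm², x = 115 mm, Ī = 36 171 408 mm⁴.
By symmetry the centroid is at mid-width, x̄ = 115 mm.
All pieces are centred on the centroidal y-axis, so I = ΣĪ (holes subtracted) = 85 498 592 mm⁴.

Iy ≈ 8.5 × 10⁷ mm⁴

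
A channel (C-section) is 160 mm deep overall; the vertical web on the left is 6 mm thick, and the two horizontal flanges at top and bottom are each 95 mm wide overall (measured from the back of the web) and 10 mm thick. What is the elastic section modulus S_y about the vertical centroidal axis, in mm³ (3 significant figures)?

Break the section into simple shapes (no overlaps), measuring from the bottom-left corner of the bounding box.
Web: 6 × 160, A = 960 mm², x = 3 mm, Ī = 2 880 mm⁴.
Top flange (beyond web): 89 × 10, A = 890 mm², x = 50.5 mm, Ī = 587 474 mm⁴.
Bottom flange (beyond web): 89 × 10, A = 890 mm², x = 50.5 mm, Ī = 587 474 mm⁴.
Centroid: x̄ = ΣA·x / ΣA = 33.858 mm.
Transfer each piece to the vertical centroidal axis using Ī + A·d² with d = x − 33.858:
  web: d = -30.858 mm → contributes +916 988 mm⁴
  top flange (beyond web): d = 16.642 mm → contributes +833 975 mm⁴
  bottom flange (beyond web): d = 16.642 mm → contributes +833 975 mm⁴
Total I = 2 584 938 mm⁴.
Extreme fibre distance c = 61.142 mm; S = I/c = 42 277 mm³.

S_y ≈ 4.23 × 10⁴ mm³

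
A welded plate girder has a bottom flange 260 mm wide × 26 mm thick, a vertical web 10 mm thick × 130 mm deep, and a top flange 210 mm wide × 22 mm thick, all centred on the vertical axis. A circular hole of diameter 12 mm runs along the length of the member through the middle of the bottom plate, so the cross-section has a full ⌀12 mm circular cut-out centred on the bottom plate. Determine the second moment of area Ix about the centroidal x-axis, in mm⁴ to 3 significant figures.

Ix ≈ 6.73 × 10⁷ mm⁴

Treat the section as a set of non-overlapping primitives; coordinates are from the bounding-box lower-left.
Bottom plate: 260 × 26, A = 6 760 mm², y = 13 mm, Ī = 380 813 mm⁴.
Web plate: 10 × 130, A = 1 300 mm², y = 91 mm, Ī = 1 830 833 mm⁴.
Top plate: 210 × 22, A = 4 620 mm², y = 167 mm, Ī = 186 340 mm⁴.
Hole (subtracted): ⌀12, A = 113.1 mm², y = 13 mm, Ī = 1017.9 mm⁴.
Centroid: ȳ = ΣA·y / ΣA = 77.684 mm.
Transfer each piece to the centroidal x-axis using Ī + A·d² with d = y − 77.684:
  bottom plate: d = -64.684 mm → contributes +28 664 959 mm⁴
  web plate: d = 13.316 mm → contributes +2 061 337 mm⁴
  top plate: d = 89.316 mm → contributes +37 041 525 mm⁴
  hole: d = -64.684 mm → contributes −474 222 mm⁴
Total I = 67 293 599 mm⁴.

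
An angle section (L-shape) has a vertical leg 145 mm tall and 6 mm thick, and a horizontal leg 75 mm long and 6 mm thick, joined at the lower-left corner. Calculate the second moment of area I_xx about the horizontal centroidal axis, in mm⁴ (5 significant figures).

Split into non-overlapping primitives; take the origin at the lower-left of the bounding box.
Vertical leg: 6 × 145, A = 870 mm², y = 72.5 mm, Ī = 1 524 313 mm⁴.
Horizontal leg (remainder): 69 × 6, A = 414 mm², y = 3 mm, Ī = 1 242 mm⁴.
Centroid: ȳ = ΣA·y / ΣA = 50.09112 mm.
Transfer each piece to the horizontal centroidal axis using Ī + A·d² with d = y − 50.09112:
  vertical leg: d = 22.40888 mm → contributes +1 961 190 mm⁴
  horizontal leg (remainder): d = -47.09112 mm → contributes +919317.5 mm⁴
Total I = 2 880 507 mm⁴.

I_xx ≈ 2.8805 × 10⁶ mm⁴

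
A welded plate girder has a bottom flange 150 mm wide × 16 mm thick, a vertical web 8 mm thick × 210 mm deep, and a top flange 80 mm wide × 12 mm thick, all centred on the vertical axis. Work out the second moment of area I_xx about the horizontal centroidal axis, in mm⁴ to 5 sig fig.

I_xx ≈ 4.3332 × 10⁷ mm⁴

Split into non-overlapping primitives; take the origin at the lower-left of the bounding box.
Bottom plate: 150 × 16, A = 2 400 mm², y = 8 mm, Ī = 51 200 mm⁴.
Web plate: 8 × 210, A = 1 680 mm², y = 121 mm, Ī = 6 174 000 mm⁴.
Top plate: 80 × 12, A = 960 mm², y = 232 mm, Ī = 11 520 mm⁴.
Centroid: ȳ = ΣA·y / ΣA = 88.33333 mm.
Transfer each piece to the horizontal centroidal axis using Ī + A·d² with d = y − 88.33333:
  bottom plate: d = -80.33333 mm → contributes +15 539 467 mm⁴
  web plate: d = 32.66667 mm → contributes +7 966 747 mm⁴
  top plate: d = 143.6667 mm → contributes +19 826 027 mm⁴
Total I = 43 332 240 mm⁴.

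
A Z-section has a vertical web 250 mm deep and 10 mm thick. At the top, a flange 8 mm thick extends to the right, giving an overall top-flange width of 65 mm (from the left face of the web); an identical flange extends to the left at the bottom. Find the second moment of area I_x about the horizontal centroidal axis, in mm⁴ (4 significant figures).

I_x ≈ 2.591 × 10⁷ mm⁴

Treat the section as a set of non-overlapping primitives; coordinates are from the bounding-box lower-left.
Web: 10 × 250, A = 2 500 mm², y = 125 mm, Ī = 13 020 833 mm⁴.
Top flange (beyond web): 55 × 8, A = 440 mm², y = 246 mm, Ī = 2346.67 mm⁴.
Bottom flange (beyond web): 55 × 8, A = 440 mm², y = 4 mm, Ī = 2346.67 mm⁴.
Centroid: ȳ = ΣA·y / ΣA = 125 mm.
Transfer each piece to the horizontal centroidal axis using Ī + A·d² with d = y − 125:
  web: d = 0 mm → contributes +13 020 833 mm⁴
  top flange (beyond web): d = 121 mm → contributes +6 444 387 mm⁴
  bottom flange (beyond web): d = -121 mm → contributes +6 444 387 mm⁴
Total I = 25 909 607 mm⁴.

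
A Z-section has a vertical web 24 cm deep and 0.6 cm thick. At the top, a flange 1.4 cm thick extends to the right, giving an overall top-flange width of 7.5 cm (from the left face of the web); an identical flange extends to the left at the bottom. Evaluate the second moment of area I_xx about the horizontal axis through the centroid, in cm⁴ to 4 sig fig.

I_xx ≈ 3161 cm⁴

Decompose the section into non-overlapping parts with the origin at the bottom-left of its bounding rectangle.
Web: 0.6 × 24, A = 14.4 cm², y = 12 cm, Ī = 691.2 cm⁴.
Top flange (beyond web): 6.9 × 1.4, A = 9.66 cm², y = 23.3 cm, Ī = 1.5778 cm⁴.
Bottom flange (beyond web): 6.9 × 1.4, A = 9.66 cm², y = 0.7 cm, Ī = 1.5778 cm⁴.
Centroid: ȳ = ΣA·y / ΣA = 12 cm.
Transfer each piece to the horizontal axis through the centroid using Ī + A·d² with d = y − 12:
  web: d = 0 cm → contributes +691.2 cm⁴
  top flange (beyond web): d = 11.3 cm → contributes +1235.06 cm⁴
  bottom flange (beyond web): d = -11.3 cm → contributes +1235.06 cm⁴
Total I = 3161.33 cm⁴.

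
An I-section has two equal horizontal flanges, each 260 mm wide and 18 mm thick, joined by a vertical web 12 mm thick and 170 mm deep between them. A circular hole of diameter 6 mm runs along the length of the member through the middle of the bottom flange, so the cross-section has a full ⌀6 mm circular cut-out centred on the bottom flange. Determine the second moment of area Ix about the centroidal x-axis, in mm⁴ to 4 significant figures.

Split into non-overlapping primitives; take the origin at the lower-left of the bounding box.
Bottom flange: 260 × 18, A = 4 680 mm², y = 9 mm, Ī = 126 360 mm⁴.
Web: 12 × 170, A = 2 040 mm², y = 103 mm, Ī = 4 913 000 mm⁴.
Top flange: 260 × 18, A = 4 680 mm², y = 197 mm, Ī = 126 360 mm⁴.
Hole (subtracted): ⌀6, A = 28.2743 mm², y = 9 mm, Ī = 63.6173 mm⁴.
Centroid: ȳ = ΣA·y / ΣA = 103.234 mm.
Transfer each piece to the centroidal x-axis using Ī + A·d² with d = y − 103.234:
  bottom flange: d = -94.2337 mm → contributes +41 684 731 mm⁴
  web: d = -0.233719 mm → contributes +4 913 111 mm⁴
  top flange: d = 93.7663 mm → contributes +41 273 460 mm⁴
  hole: d = -94.2337 mm → contributes −251 140 mm⁴
Total I = 87 620 163 mm⁴.

Ix ≈ 8.762 × 10⁷ mm⁴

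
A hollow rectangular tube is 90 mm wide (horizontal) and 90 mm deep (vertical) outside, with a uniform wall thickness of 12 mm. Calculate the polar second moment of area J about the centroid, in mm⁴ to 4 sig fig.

Split into non-overlapping primitives; take the origin at the lower-left of the bounding box.
Outer rectangle: 90 × 90, A = 8 100 mm², y = 45 mm, Ī = 5 467 500 mm⁴.
Inner void (subtracted): 66 × 66, A = 4 356 mm², y = 45 mm, Ī = 1 581 228 mm⁴.
By symmetry the centroid is at mid-height, ȳ = 45 mm.
All pieces are centred on the centroidal x-axis, so I = ΣĪ (holes subtracted) = 3 886 272 mm⁴.
Repeating about the centroidal y-axis gives I_y = 3 886 272 mm⁴.
Polar second moment: J = I_x + I_y = 7 772 544 mm⁴.

J ≈ 7.773 × 10⁶ mm⁴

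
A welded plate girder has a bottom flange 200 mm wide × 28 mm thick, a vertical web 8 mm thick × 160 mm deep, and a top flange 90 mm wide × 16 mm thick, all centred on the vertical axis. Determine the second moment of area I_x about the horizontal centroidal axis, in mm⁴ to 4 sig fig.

Break the section into simple shapes (no overlaps), measuring from the bottom-left corner of the bounding box.
Bottom plate: 200 × 28, A = 5 600 mm², y = 14 mm, Ī = 365 867 mm⁴.
Web plate: 8 × 160, A = 1 280 mm², y = 108 mm, Ī = 2 730 667 mm⁴.
Top plate: 90 × 16, A = 1 440 mm², y = 196 mm, Ī = 30 720 mm⁴.
Centroid: ȳ = ΣA·y / ΣA = 59.9615 mm.
Transfer each piece to the horizontal centroidal axis using Ī + A·d² with d = y − 59.9615:
  bottom plate: d = -45.9615 mm → contributes +12 195 660 mm⁴
  web plate: d = 48.0385 mm → contributes +5 684 515 mm⁴
  top plate: d = 136.038 mm → contributes +26 680 027 mm⁴
Total I = 44 560 201 mm⁴.

I_x ≈ 4.456 × 10⁷ mm⁴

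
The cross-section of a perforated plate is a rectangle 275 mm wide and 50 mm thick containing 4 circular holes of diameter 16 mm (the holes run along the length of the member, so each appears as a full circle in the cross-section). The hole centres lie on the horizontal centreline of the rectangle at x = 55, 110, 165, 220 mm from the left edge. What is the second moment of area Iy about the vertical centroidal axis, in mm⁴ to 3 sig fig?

Break the section into simple shapes (no overlaps), measuring from the bottom-left corner of the bounding box.
Plate: 275 × 50, A = 13 750 mm², x = 137.5 mm, Ī = 86 653 646 mm⁴.
Hole 1 (subtracted): ⌀16, A = 201.06 mm², x = 55 mm, Ī = 3 217 mm⁴.
Hole 2 (subtracted): ⌀16, A = 201.06 mm², x = 110 mm, Ī = 3 217 mm⁴.
Hole 3 (subtracted): ⌀16, A = 201.06 mm², x = 165 mm, Ī = 3 217 mm⁴.
Hole 4 (subtracted): ⌀16, A = 201.06 mm², x = 220 mm, Ī = 3 217 mm⁴.
By symmetry the centroid is at mid-width, x̄ = 137.5 mm.
Transfer each piece to the vertical centroidal axis using Ī + A·d² with d = x − 137.5:
  plate: d = 0 mm → contributes +86 653 646 mm⁴
  hole 1: d = -82.5 mm → contributes −1 371 695 mm⁴
  hole 2: d = -27.5 mm → contributes −155 270 mm⁴
  hole 3: d = 27.5 mm → contributes −155 270 mm⁴
  hole 4: d = 82.5 mm → contributes −1 371 695 mm⁴
Total I = 83 599 716 mm⁴.

Iy ≈ 8.36 × 10⁷ mm⁴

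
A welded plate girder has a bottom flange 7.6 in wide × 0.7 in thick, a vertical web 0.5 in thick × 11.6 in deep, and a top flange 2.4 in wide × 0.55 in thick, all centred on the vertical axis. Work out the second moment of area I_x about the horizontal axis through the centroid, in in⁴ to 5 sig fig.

I_x ≈ 266.18 in⁴

Treat the section as a set of non-overlapping primitives; coordinates are from the bounding-box lower-left.
Bottom plate: 7.6 × 0.7, A = 5.32 in², y = 0.35 in, Ī = 0.2172333 in⁴.
Web plate: 0.5 × 11.6, A = 5.8 in², y = 6.5 in, Ī = 65.03733 in⁴.
Top plate: 2.4 × 0.55, A = 1.32 in², y = 12.575 in, Ī = 0.033275 in⁴.
Centroid: ȳ = ΣA·y / ΣA = 4.51455 in.
Transfer each piece to the horizontal axis through the centroid using Ī + A·d² with d = y − 4.51455:
  bottom plate: d = -4.16455 in → contributes +92.48452 in⁴
  web plate: d = 1.98545 in → contributes +87.901 in⁴
  top plate: d = 8.06045 in → contributes +85.79481 in⁴
Total I = 266.1803 in⁴.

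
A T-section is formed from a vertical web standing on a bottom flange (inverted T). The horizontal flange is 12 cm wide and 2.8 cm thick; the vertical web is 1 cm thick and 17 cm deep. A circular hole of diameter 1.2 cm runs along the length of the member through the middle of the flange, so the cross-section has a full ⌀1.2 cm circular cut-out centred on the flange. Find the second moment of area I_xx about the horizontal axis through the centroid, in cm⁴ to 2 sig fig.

Split into non-overlapping primitives; take the origin at the lower-left of the bounding box.
Flange: 12 × 2.8, A = 33.6 cm², y = 1.4 cm, Ī = 21.95 cm⁴.
Web: 1 × 17, A = 17 cm², y = 11.3 cm, Ī = 409.4 cm⁴.
Hole (subtracted): ⌀1.2, A = 1.131 cm², y = 1.4 cm, Ī = 0.1018 cm⁴.
Centroid: ȳ = ΣA·y / ΣA = 4.802 cm.
Transfer each piece to the horizontal axis through the centroid using Ī + A·d² with d = y − 4.802:
  flange: d = -3.402 cm → contributes +410.9 cm⁴
  web: d = 6.498 cm → contributes +1 127 cm⁴
  hole: d = -3.402 cm → contributes −13.19 cm⁴
Total I = 1 525 cm⁴.

I_xx ≈ 1500 cm⁴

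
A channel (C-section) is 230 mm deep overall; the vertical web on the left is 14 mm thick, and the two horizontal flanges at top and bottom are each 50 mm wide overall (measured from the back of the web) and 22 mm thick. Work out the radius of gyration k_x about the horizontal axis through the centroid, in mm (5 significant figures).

Treat the section as a set of non-overlapping primitives; coordinates are from the bounding-box lower-left.
Web: 14 × 230, A = 3 220 mm², y = 115 mm, Ī = 14 194 833 mm⁴.
Top flange (beyond web): 36 × 22, A = 792 mm², y = 219 mm, Ī = 31 944 mm⁴.
Bottom flange (beyond web): 36 × 22, A = 792 mm², y = 11 mm, Ī = 31 944 mm⁴.
By symmetry the centroid is at mid-height, ȳ = 115 mm.
Transfer each piece to the horizontal axis through the centroid using Ī + A·d² with d = y − 115:
  web: d = 0 mm → contributes +14 194 833 mm⁴
  top flange (beyond web): d = 104 mm → contributes +8 598 216 mm⁴
  bottom flange (beyond web): d = -104 mm → contributes +8 598 216 mm⁴
Total I = 31 391 265 mm⁴.
Radius of gyration: k = √(I/A) = √(31 391 265 / 4 804) = 80.83565 mm.

k_x ≈ 80.836 mm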